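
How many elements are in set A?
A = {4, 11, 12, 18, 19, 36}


Set A = {4, 11, 12, 18, 19, 36}
Listing elements: 4, 11, 12, 18, 19, 36
Counting: 6 elements
|A| = 6

6


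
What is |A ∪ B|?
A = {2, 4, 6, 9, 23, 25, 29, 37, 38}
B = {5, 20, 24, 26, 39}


Set A = {2, 4, 6, 9, 23, 25, 29, 37, 38}, |A| = 9
Set B = {5, 20, 24, 26, 39}, |B| = 5
A ∩ B = {}, |A ∩ B| = 0
|A ∪ B| = |A| + |B| - |A ∩ B| = 9 + 5 - 0 = 14

14


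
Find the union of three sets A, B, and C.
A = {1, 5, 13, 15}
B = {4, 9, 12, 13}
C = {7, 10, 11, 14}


Set A = {1, 5, 13, 15}
Set B = {4, 9, 12, 13}
Set C = {7, 10, 11, 14}
First, A ∪ B = {1, 4, 5, 9, 12, 13, 15}
Then, (A ∪ B) ∪ C = {1, 4, 5, 7, 9, 10, 11, 12, 13, 14, 15}

{1, 4, 5, 7, 9, 10, 11, 12, 13, 14, 15}


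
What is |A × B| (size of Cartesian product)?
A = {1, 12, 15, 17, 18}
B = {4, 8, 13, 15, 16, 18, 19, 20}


Set A = {1, 12, 15, 17, 18} has 5 elements.
Set B = {4, 8, 13, 15, 16, 18, 19, 20} has 8 elements.
|A × B| = |A| × |B| = 5 × 8 = 40

40


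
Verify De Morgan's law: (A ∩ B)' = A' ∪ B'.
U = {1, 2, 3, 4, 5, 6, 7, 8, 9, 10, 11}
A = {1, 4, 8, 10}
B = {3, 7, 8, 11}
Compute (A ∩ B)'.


U = {1, 2, 3, 4, 5, 6, 7, 8, 9, 10, 11}
A = {1, 4, 8, 10}, B = {3, 7, 8, 11}
A ∩ B = {8}
(A ∩ B)' = U \ (A ∩ B) = {1, 2, 3, 4, 5, 6, 7, 9, 10, 11}
Verification via A' ∪ B': A' = {2, 3, 5, 6, 7, 9, 11}, B' = {1, 2, 4, 5, 6, 9, 10}
A' ∪ B' = {1, 2, 3, 4, 5, 6, 7, 9, 10, 11} ✓

{1, 2, 3, 4, 5, 6, 7, 9, 10, 11}


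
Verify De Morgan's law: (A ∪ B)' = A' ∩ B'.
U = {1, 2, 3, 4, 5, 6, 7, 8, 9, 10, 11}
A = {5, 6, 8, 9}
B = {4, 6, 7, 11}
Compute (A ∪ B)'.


U = {1, 2, 3, 4, 5, 6, 7, 8, 9, 10, 11}
A = {5, 6, 8, 9}, B = {4, 6, 7, 11}
A ∪ B = {4, 5, 6, 7, 8, 9, 11}
(A ∪ B)' = U \ (A ∪ B) = {1, 2, 3, 10}
Verification via A' ∩ B': A' = {1, 2, 3, 4, 7, 10, 11}, B' = {1, 2, 3, 5, 8, 9, 10}
A' ∩ B' = {1, 2, 3, 10} ✓

{1, 2, 3, 10}


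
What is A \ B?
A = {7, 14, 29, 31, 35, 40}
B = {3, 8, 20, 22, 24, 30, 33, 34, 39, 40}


Set A = {7, 14, 29, 31, 35, 40}
Set B = {3, 8, 20, 22, 24, 30, 33, 34, 39, 40}
A \ B includes elements in A that are not in B.
Check each element of A:
7 (not in B, keep), 14 (not in B, keep), 29 (not in B, keep), 31 (not in B, keep), 35 (not in B, keep), 40 (in B, remove)
A \ B = {7, 14, 29, 31, 35}

{7, 14, 29, 31, 35}


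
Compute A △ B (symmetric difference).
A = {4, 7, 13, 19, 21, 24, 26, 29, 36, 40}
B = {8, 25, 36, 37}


Set A = {4, 7, 13, 19, 21, 24, 26, 29, 36, 40}
Set B = {8, 25, 36, 37}
A △ B = (A \ B) ∪ (B \ A)
Elements in A but not B: {4, 7, 13, 19, 21, 24, 26, 29, 40}
Elements in B but not A: {8, 25, 37}
A △ B = {4, 7, 8, 13, 19, 21, 24, 25, 26, 29, 37, 40}

{4, 7, 8, 13, 19, 21, 24, 25, 26, 29, 37, 40}


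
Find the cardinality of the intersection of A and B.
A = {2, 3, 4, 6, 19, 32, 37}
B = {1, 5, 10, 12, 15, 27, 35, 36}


Set A = {2, 3, 4, 6, 19, 32, 37}
Set B = {1, 5, 10, 12, 15, 27, 35, 36}
A ∩ B = {}
|A ∩ B| = 0

0


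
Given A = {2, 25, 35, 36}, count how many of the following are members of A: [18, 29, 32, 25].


Set A = {2, 25, 35, 36}
Candidates: [18, 29, 32, 25]
Check each candidate:
18 ∉ A, 29 ∉ A, 32 ∉ A, 25 ∈ A
Count of candidates in A: 1

1


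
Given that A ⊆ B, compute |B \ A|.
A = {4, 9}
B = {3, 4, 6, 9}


Set A = {4, 9}, |A| = 2
Set B = {3, 4, 6, 9}, |B| = 4
Since A ⊆ B: B \ A = {3, 6}
|B| - |A| = 4 - 2 = 2

2


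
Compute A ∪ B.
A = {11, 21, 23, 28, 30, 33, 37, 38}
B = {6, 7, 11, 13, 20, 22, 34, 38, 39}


Set A = {11, 21, 23, 28, 30, 33, 37, 38}
Set B = {6, 7, 11, 13, 20, 22, 34, 38, 39}
A ∪ B includes all elements in either set.
Elements from A: {11, 21, 23, 28, 30, 33, 37, 38}
Elements from B not already included: {6, 7, 13, 20, 22, 34, 39}
A ∪ B = {6, 7, 11, 13, 20, 21, 22, 23, 28, 30, 33, 34, 37, 38, 39}

{6, 7, 11, 13, 20, 21, 22, 23, 28, 30, 33, 34, 37, 38, 39}


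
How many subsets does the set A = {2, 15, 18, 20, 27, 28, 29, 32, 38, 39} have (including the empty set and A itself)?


Set A = {2, 15, 18, 20, 27, 28, 29, 32, 38, 39}
|A| = 10
The power set P(A) contains all subsets of A.
|P(A)| = 2^|A| = 2^10 = 1024

1024


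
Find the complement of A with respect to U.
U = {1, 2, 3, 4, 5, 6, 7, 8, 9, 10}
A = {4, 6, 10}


Universal set U = {1, 2, 3, 4, 5, 6, 7, 8, 9, 10}
Set A = {4, 6, 10}
A' = U \ A = elements in U but not in A
Checking each element of U:
1 (not in A, include), 2 (not in A, include), 3 (not in A, include), 4 (in A, exclude), 5 (not in A, include), 6 (in A, exclude), 7 (not in A, include), 8 (not in A, include), 9 (not in A, include), 10 (in A, exclude)
A' = {1, 2, 3, 5, 7, 8, 9}

{1, 2, 3, 5, 7, 8, 9}


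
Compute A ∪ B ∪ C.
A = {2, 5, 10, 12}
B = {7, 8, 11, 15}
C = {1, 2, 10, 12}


Set A = {2, 5, 10, 12}
Set B = {7, 8, 11, 15}
Set C = {1, 2, 10, 12}
First, A ∪ B = {2, 5, 7, 8, 10, 11, 12, 15}
Then, (A ∪ B) ∪ C = {1, 2, 5, 7, 8, 10, 11, 12, 15}

{1, 2, 5, 7, 8, 10, 11, 12, 15}


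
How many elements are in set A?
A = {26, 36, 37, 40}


Set A = {26, 36, 37, 40}
Listing elements: 26, 36, 37, 40
Counting: 4 elements
|A| = 4

4


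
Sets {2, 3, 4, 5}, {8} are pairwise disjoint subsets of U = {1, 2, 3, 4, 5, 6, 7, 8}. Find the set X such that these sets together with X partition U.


U = {1, 2, 3, 4, 5, 6, 7, 8}
Shown blocks: {2, 3, 4, 5}, {8}
A partition's blocks are pairwise disjoint and cover U, so the missing block = U \ (union of shown blocks).
Union of shown blocks: {2, 3, 4, 5, 8}
Missing block = U \ (union) = {1, 6, 7}

{1, 6, 7}


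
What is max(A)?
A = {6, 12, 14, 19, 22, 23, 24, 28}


Set A = {6, 12, 14, 19, 22, 23, 24, 28}
Elements in ascending order: 6, 12, 14, 19, 22, 23, 24, 28
The largest element is 28.

28


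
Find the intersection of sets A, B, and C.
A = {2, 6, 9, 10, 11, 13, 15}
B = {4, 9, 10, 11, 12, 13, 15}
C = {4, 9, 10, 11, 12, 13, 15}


Set A = {2, 6, 9, 10, 11, 13, 15}
Set B = {4, 9, 10, 11, 12, 13, 15}
Set C = {4, 9, 10, 11, 12, 13, 15}
First, A ∩ B = {9, 10, 11, 13, 15}
Then, (A ∩ B) ∩ C = {9, 10, 11, 13, 15}

{9, 10, 11, 13, 15}


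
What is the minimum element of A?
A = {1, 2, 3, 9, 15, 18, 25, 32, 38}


Set A = {1, 2, 3, 9, 15, 18, 25, 32, 38}
Elements in ascending order: 1, 2, 3, 9, 15, 18, 25, 32, 38
The smallest element is 1.

1


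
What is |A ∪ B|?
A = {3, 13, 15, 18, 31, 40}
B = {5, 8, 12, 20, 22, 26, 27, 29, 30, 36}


Set A = {3, 13, 15, 18, 31, 40}, |A| = 6
Set B = {5, 8, 12, 20, 22, 26, 27, 29, 30, 36}, |B| = 10
A ∩ B = {}, |A ∩ B| = 0
|A ∪ B| = |A| + |B| - |A ∩ B| = 6 + 10 - 0 = 16

16


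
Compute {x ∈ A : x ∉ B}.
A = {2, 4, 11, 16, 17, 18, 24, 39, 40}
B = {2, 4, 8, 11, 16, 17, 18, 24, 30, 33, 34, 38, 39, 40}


Set A = {2, 4, 11, 16, 17, 18, 24, 39, 40}
Set B = {2, 4, 8, 11, 16, 17, 18, 24, 30, 33, 34, 38, 39, 40}
Check each element of A against B:
2 ∈ B, 4 ∈ B, 11 ∈ B, 16 ∈ B, 17 ∈ B, 18 ∈ B, 24 ∈ B, 39 ∈ B, 40 ∈ B
Elements of A not in B: {}

{}


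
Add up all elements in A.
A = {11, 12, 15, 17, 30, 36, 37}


Set A = {11, 12, 15, 17, 30, 36, 37}
Sum = 11 + 12 + 15 + 17 + 30 + 36 + 37 = 158

158


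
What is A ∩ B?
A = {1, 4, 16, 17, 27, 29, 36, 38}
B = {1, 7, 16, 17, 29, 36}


Set A = {1, 4, 16, 17, 27, 29, 36, 38}
Set B = {1, 7, 16, 17, 29, 36}
A ∩ B includes only elements in both sets.
Check each element of A against B:
1 ✓, 4 ✗, 16 ✓, 17 ✓, 27 ✗, 29 ✓, 36 ✓, 38 ✗
A ∩ B = {1, 16, 17, 29, 36}

{1, 16, 17, 29, 36}


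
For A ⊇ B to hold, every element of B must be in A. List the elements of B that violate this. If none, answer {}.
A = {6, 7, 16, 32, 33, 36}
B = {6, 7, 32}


Set A = {6, 7, 16, 32, 33, 36}
Set B = {6, 7, 32}
Check each element of B against A:
6 ∈ A, 7 ∈ A, 32 ∈ A
Elements of B not in A: {}

{}


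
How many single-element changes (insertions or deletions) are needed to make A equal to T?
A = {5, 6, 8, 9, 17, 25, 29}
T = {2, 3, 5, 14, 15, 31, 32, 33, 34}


Set A = {5, 6, 8, 9, 17, 25, 29}
Set T = {2, 3, 5, 14, 15, 31, 32, 33, 34}
Elements to remove from A (in A, not in T): {6, 8, 9, 17, 25, 29} → 6 removals
Elements to add to A (in T, not in A): {2, 3, 14, 15, 31, 32, 33, 34} → 8 additions
Total edits = 6 + 8 = 14

14


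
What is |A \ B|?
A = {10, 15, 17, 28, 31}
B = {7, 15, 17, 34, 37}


Set A = {10, 15, 17, 28, 31}
Set B = {7, 15, 17, 34, 37}
A \ B = {10, 28, 31}
|A \ B| = 3

3


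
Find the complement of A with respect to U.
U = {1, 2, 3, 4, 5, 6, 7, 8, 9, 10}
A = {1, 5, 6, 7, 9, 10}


Universal set U = {1, 2, 3, 4, 5, 6, 7, 8, 9, 10}
Set A = {1, 5, 6, 7, 9, 10}
A' = U \ A = elements in U but not in A
Checking each element of U:
1 (in A, exclude), 2 (not in A, include), 3 (not in A, include), 4 (not in A, include), 5 (in A, exclude), 6 (in A, exclude), 7 (in A, exclude), 8 (not in A, include), 9 (in A, exclude), 10 (in A, exclude)
A' = {2, 3, 4, 8}

{2, 3, 4, 8}


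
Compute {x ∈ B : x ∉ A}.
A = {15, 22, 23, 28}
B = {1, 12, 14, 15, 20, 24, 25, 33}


Set A = {15, 22, 23, 28}
Set B = {1, 12, 14, 15, 20, 24, 25, 33}
Check each element of B against A:
1 ∉ A (include), 12 ∉ A (include), 14 ∉ A (include), 15 ∈ A, 20 ∉ A (include), 24 ∉ A (include), 25 ∉ A (include), 33 ∉ A (include)
Elements of B not in A: {1, 12, 14, 20, 24, 25, 33}

{1, 12, 14, 20, 24, 25, 33}


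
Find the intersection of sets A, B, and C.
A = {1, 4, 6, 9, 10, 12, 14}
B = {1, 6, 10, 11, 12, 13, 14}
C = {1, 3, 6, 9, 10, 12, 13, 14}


Set A = {1, 4, 6, 9, 10, 12, 14}
Set B = {1, 6, 10, 11, 12, 13, 14}
Set C = {1, 3, 6, 9, 10, 12, 13, 14}
First, A ∩ B = {1, 6, 10, 12, 14}
Then, (A ∩ B) ∩ C = {1, 6, 10, 12, 14}

{1, 6, 10, 12, 14}


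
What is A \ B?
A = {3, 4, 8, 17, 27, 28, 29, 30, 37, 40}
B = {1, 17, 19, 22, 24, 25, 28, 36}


Set A = {3, 4, 8, 17, 27, 28, 29, 30, 37, 40}
Set B = {1, 17, 19, 22, 24, 25, 28, 36}
A \ B includes elements in A that are not in B.
Check each element of A:
3 (not in B, keep), 4 (not in B, keep), 8 (not in B, keep), 17 (in B, remove), 27 (not in B, keep), 28 (in B, remove), 29 (not in B, keep), 30 (not in B, keep), 37 (not in B, keep), 40 (not in B, keep)
A \ B = {3, 4, 8, 27, 29, 30, 37, 40}

{3, 4, 8, 27, 29, 30, 37, 40}


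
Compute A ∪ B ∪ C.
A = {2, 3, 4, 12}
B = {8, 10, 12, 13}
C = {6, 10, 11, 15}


Set A = {2, 3, 4, 12}
Set B = {8, 10, 12, 13}
Set C = {6, 10, 11, 15}
First, A ∪ B = {2, 3, 4, 8, 10, 12, 13}
Then, (A ∪ B) ∪ C = {2, 3, 4, 6, 8, 10, 11, 12, 13, 15}

{2, 3, 4, 6, 8, 10, 11, 12, 13, 15}


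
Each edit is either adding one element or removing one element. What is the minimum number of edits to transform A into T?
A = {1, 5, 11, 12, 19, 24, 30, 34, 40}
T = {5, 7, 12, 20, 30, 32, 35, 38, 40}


Set A = {1, 5, 11, 12, 19, 24, 30, 34, 40}
Set T = {5, 7, 12, 20, 30, 32, 35, 38, 40}
Elements to remove from A (in A, not in T): {1, 11, 19, 24, 34} → 5 removals
Elements to add to A (in T, not in A): {7, 20, 32, 35, 38} → 5 additions
Total edits = 5 + 5 = 10

10


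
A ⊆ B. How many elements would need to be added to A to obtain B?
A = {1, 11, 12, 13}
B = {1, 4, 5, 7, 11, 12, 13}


Set A = {1, 11, 12, 13}, |A| = 4
Set B = {1, 4, 5, 7, 11, 12, 13}, |B| = 7
Since A ⊆ B: B \ A = {4, 5, 7}
|B| - |A| = 7 - 4 = 3

3


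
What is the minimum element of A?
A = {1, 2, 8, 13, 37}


Set A = {1, 2, 8, 13, 37}
Elements in ascending order: 1, 2, 8, 13, 37
The smallest element is 1.

1


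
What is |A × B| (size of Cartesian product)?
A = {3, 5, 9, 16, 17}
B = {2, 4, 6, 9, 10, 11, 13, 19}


Set A = {3, 5, 9, 16, 17} has 5 elements.
Set B = {2, 4, 6, 9, 10, 11, 13, 19} has 8 elements.
|A × B| = |A| × |B| = 5 × 8 = 40

40


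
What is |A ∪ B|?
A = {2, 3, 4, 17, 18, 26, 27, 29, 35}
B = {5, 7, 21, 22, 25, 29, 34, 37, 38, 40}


Set A = {2, 3, 4, 17, 18, 26, 27, 29, 35}, |A| = 9
Set B = {5, 7, 21, 22, 25, 29, 34, 37, 38, 40}, |B| = 10
A ∩ B = {29}, |A ∩ B| = 1
|A ∪ B| = |A| + |B| - |A ∩ B| = 9 + 10 - 1 = 18

18


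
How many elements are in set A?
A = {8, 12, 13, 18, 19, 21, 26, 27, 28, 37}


Set A = {8, 12, 13, 18, 19, 21, 26, 27, 28, 37}
Listing elements: 8, 12, 13, 18, 19, 21, 26, 27, 28, 37
Counting: 10 elements
|A| = 10

10


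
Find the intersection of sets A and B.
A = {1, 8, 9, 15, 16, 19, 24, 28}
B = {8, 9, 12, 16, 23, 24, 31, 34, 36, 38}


Set A = {1, 8, 9, 15, 16, 19, 24, 28}
Set B = {8, 9, 12, 16, 23, 24, 31, 34, 36, 38}
A ∩ B includes only elements in both sets.
Check each element of A against B:
1 ✗, 8 ✓, 9 ✓, 15 ✗, 16 ✓, 19 ✗, 24 ✓, 28 ✗
A ∩ B = {8, 9, 16, 24}

{8, 9, 16, 24}


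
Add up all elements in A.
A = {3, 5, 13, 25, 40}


Set A = {3, 5, 13, 25, 40}
Sum = 3 + 5 + 13 + 25 + 40 = 86

86


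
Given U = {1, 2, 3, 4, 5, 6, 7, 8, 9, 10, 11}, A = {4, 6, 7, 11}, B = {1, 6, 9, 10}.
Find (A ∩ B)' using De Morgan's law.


U = {1, 2, 3, 4, 5, 6, 7, 8, 9, 10, 11}
A = {4, 6, 7, 11}, B = {1, 6, 9, 10}
A ∩ B = {6}
(A ∩ B)' = U \ (A ∩ B) = {1, 2, 3, 4, 5, 7, 8, 9, 10, 11}
Verification via A' ∪ B': A' = {1, 2, 3, 5, 8, 9, 10}, B' = {2, 3, 4, 5, 7, 8, 11}
A' ∪ B' = {1, 2, 3, 4, 5, 7, 8, 9, 10, 11} ✓

{1, 2, 3, 4, 5, 7, 8, 9, 10, 11}


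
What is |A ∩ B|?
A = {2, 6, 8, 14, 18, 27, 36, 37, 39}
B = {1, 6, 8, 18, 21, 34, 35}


Set A = {2, 6, 8, 14, 18, 27, 36, 37, 39}
Set B = {1, 6, 8, 18, 21, 34, 35}
A ∩ B = {6, 8, 18}
|A ∩ B| = 3

3


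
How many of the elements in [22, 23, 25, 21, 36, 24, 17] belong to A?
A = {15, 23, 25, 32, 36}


Set A = {15, 23, 25, 32, 36}
Candidates: [22, 23, 25, 21, 36, 24, 17]
Check each candidate:
22 ∉ A, 23 ∈ A, 25 ∈ A, 21 ∉ A, 36 ∈ A, 24 ∉ A, 17 ∉ A
Count of candidates in A: 3

3


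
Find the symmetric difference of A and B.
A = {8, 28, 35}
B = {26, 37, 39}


Set A = {8, 28, 35}
Set B = {26, 37, 39}
A △ B = (A \ B) ∪ (B \ A)
Elements in A but not B: {8, 28, 35}
Elements in B but not A: {26, 37, 39}
A △ B = {8, 26, 28, 35, 37, 39}

{8, 26, 28, 35, 37, 39}


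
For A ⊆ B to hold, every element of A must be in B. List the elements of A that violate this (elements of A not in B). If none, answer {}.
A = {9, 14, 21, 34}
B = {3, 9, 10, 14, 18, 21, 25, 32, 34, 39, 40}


Set A = {9, 14, 21, 34}
Set B = {3, 9, 10, 14, 18, 21, 25, 32, 34, 39, 40}
Check each element of A against B:
9 ∈ B, 14 ∈ B, 21 ∈ B, 34 ∈ B
Elements of A not in B: {}

{}


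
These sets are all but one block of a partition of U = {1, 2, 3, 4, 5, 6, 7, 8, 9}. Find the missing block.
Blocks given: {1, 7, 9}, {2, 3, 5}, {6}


U = {1, 2, 3, 4, 5, 6, 7, 8, 9}
Shown blocks: {1, 7, 9}, {2, 3, 5}, {6}
A partition's blocks are pairwise disjoint and cover U, so the missing block = U \ (union of shown blocks).
Union of shown blocks: {1, 2, 3, 5, 6, 7, 9}
Missing block = U \ (union) = {4, 8}

{4, 8}


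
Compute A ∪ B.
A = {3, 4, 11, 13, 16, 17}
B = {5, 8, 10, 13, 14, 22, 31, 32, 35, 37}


Set A = {3, 4, 11, 13, 16, 17}
Set B = {5, 8, 10, 13, 14, 22, 31, 32, 35, 37}
A ∪ B includes all elements in either set.
Elements from A: {3, 4, 11, 13, 16, 17}
Elements from B not already included: {5, 8, 10, 14, 22, 31, 32, 35, 37}
A ∪ B = {3, 4, 5, 8, 10, 11, 13, 14, 16, 17, 22, 31, 32, 35, 37}

{3, 4, 5, 8, 10, 11, 13, 14, 16, 17, 22, 31, 32, 35, 37}


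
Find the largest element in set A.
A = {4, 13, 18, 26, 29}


Set A = {4, 13, 18, 26, 29}
Elements in ascending order: 4, 13, 18, 26, 29
The largest element is 29.

29


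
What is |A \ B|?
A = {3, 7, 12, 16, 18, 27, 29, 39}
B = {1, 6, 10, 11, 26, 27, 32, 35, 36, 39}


Set A = {3, 7, 12, 16, 18, 27, 29, 39}
Set B = {1, 6, 10, 11, 26, 27, 32, 35, 36, 39}
A \ B = {3, 7, 12, 16, 18, 29}
|A \ B| = 6

6


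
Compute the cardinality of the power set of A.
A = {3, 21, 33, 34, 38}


Set A = {3, 21, 33, 34, 38}
|A| = 5
The power set P(A) contains all subsets of A.
|P(A)| = 2^|A| = 2^5 = 32

32


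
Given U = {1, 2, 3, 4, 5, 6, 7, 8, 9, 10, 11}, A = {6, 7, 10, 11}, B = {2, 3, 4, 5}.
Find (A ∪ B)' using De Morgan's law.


U = {1, 2, 3, 4, 5, 6, 7, 8, 9, 10, 11}
A = {6, 7, 10, 11}, B = {2, 3, 4, 5}
A ∪ B = {2, 3, 4, 5, 6, 7, 10, 11}
(A ∪ B)' = U \ (A ∪ B) = {1, 8, 9}
Verification via A' ∩ B': A' = {1, 2, 3, 4, 5, 8, 9}, B' = {1, 6, 7, 8, 9, 10, 11}
A' ∩ B' = {1, 8, 9} ✓

{1, 8, 9}


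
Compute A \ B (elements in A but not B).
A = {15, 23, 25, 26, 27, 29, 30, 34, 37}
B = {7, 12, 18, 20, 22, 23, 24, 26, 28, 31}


Set A = {15, 23, 25, 26, 27, 29, 30, 34, 37}
Set B = {7, 12, 18, 20, 22, 23, 24, 26, 28, 31}
A \ B includes elements in A that are not in B.
Check each element of A:
15 (not in B, keep), 23 (in B, remove), 25 (not in B, keep), 26 (in B, remove), 27 (not in B, keep), 29 (not in B, keep), 30 (not in B, keep), 34 (not in B, keep), 37 (not in B, keep)
A \ B = {15, 25, 27, 29, 30, 34, 37}

{15, 25, 27, 29, 30, 34, 37}


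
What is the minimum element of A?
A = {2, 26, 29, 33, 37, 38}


Set A = {2, 26, 29, 33, 37, 38}
Elements in ascending order: 2, 26, 29, 33, 37, 38
The smallest element is 2.

2


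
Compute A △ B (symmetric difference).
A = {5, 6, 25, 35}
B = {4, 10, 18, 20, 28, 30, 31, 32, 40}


Set A = {5, 6, 25, 35}
Set B = {4, 10, 18, 20, 28, 30, 31, 32, 40}
A △ B = (A \ B) ∪ (B \ A)
Elements in A but not B: {5, 6, 25, 35}
Elements in B but not A: {4, 10, 18, 20, 28, 30, 31, 32, 40}
A △ B = {4, 5, 6, 10, 18, 20, 25, 28, 30, 31, 32, 35, 40}

{4, 5, 6, 10, 18, 20, 25, 28, 30, 31, 32, 35, 40}


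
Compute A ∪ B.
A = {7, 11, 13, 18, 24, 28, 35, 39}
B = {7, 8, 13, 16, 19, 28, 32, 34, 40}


Set A = {7, 11, 13, 18, 24, 28, 35, 39}
Set B = {7, 8, 13, 16, 19, 28, 32, 34, 40}
A ∪ B includes all elements in either set.
Elements from A: {7, 11, 13, 18, 24, 28, 35, 39}
Elements from B not already included: {8, 16, 19, 32, 34, 40}
A ∪ B = {7, 8, 11, 13, 16, 18, 19, 24, 28, 32, 34, 35, 39, 40}

{7, 8, 11, 13, 16, 18, 19, 24, 28, 32, 34, 35, 39, 40}


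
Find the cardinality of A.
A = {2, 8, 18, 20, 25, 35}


Set A = {2, 8, 18, 20, 25, 35}
Listing elements: 2, 8, 18, 20, 25, 35
Counting: 6 elements
|A| = 6

6


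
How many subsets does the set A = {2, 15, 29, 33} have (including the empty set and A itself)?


Set A = {2, 15, 29, 33}
|A| = 4
The power set P(A) contains all subsets of A.
|P(A)| = 2^|A| = 2^4 = 16

16


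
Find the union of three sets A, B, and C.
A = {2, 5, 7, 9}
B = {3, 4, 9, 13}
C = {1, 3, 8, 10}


Set A = {2, 5, 7, 9}
Set B = {3, 4, 9, 13}
Set C = {1, 3, 8, 10}
First, A ∪ B = {2, 3, 4, 5, 7, 9, 13}
Then, (A ∪ B) ∪ C = {1, 2, 3, 4, 5, 7, 8, 9, 10, 13}

{1, 2, 3, 4, 5, 7, 8, 9, 10, 13}


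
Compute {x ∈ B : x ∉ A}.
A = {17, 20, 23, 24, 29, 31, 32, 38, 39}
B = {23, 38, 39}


Set A = {17, 20, 23, 24, 29, 31, 32, 38, 39}
Set B = {23, 38, 39}
Check each element of B against A:
23 ∈ A, 38 ∈ A, 39 ∈ A
Elements of B not in A: {}

{}


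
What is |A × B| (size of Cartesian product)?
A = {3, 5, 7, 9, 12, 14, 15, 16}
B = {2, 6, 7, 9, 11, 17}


Set A = {3, 5, 7, 9, 12, 14, 15, 16} has 8 elements.
Set B = {2, 6, 7, 9, 11, 17} has 6 elements.
|A × B| = |A| × |B| = 8 × 6 = 48

48


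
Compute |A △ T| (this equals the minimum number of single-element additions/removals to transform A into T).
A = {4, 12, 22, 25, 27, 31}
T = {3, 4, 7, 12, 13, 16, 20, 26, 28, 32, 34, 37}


Set A = {4, 12, 22, 25, 27, 31}
Set T = {3, 4, 7, 12, 13, 16, 20, 26, 28, 32, 34, 37}
Elements to remove from A (in A, not in T): {22, 25, 27, 31} → 4 removals
Elements to add to A (in T, not in A): {3, 7, 13, 16, 20, 26, 28, 32, 34, 37} → 10 additions
Total edits = 4 + 10 = 14

14


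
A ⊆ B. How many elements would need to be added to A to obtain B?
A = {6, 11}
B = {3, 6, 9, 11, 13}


Set A = {6, 11}, |A| = 2
Set B = {3, 6, 9, 11, 13}, |B| = 5
Since A ⊆ B: B \ A = {3, 9, 13}
|B| - |A| = 5 - 2 = 3

3


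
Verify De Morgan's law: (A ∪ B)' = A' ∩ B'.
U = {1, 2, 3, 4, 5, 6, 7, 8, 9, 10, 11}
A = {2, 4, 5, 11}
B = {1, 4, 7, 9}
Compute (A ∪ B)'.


U = {1, 2, 3, 4, 5, 6, 7, 8, 9, 10, 11}
A = {2, 4, 5, 11}, B = {1, 4, 7, 9}
A ∪ B = {1, 2, 4, 5, 7, 9, 11}
(A ∪ B)' = U \ (A ∪ B) = {3, 6, 8, 10}
Verification via A' ∩ B': A' = {1, 3, 6, 7, 8, 9, 10}, B' = {2, 3, 5, 6, 8, 10, 11}
A' ∩ B' = {3, 6, 8, 10} ✓

{3, 6, 8, 10}


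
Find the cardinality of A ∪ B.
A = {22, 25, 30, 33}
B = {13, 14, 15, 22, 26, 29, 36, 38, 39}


Set A = {22, 25, 30, 33}, |A| = 4
Set B = {13, 14, 15, 22, 26, 29, 36, 38, 39}, |B| = 9
A ∩ B = {22}, |A ∩ B| = 1
|A ∪ B| = |A| + |B| - |A ∩ B| = 4 + 9 - 1 = 12

12


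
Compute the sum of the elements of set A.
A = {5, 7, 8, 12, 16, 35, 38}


Set A = {5, 7, 8, 12, 16, 35, 38}
Sum = 5 + 7 + 8 + 12 + 16 + 35 + 38 = 121

121


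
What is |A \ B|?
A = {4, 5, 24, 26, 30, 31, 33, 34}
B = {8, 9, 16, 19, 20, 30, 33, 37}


Set A = {4, 5, 24, 26, 30, 31, 33, 34}
Set B = {8, 9, 16, 19, 20, 30, 33, 37}
A \ B = {4, 5, 24, 26, 31, 34}
|A \ B| = 6

6


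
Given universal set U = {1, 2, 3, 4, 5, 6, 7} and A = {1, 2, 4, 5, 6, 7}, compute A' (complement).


Universal set U = {1, 2, 3, 4, 5, 6, 7}
Set A = {1, 2, 4, 5, 6, 7}
A' = U \ A = elements in U but not in A
Checking each element of U:
1 (in A, exclude), 2 (in A, exclude), 3 (not in A, include), 4 (in A, exclude), 5 (in A, exclude), 6 (in A, exclude), 7 (in A, exclude)
A' = {3}

{3}


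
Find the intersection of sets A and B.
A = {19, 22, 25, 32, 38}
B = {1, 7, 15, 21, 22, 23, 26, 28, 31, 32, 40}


Set A = {19, 22, 25, 32, 38}
Set B = {1, 7, 15, 21, 22, 23, 26, 28, 31, 32, 40}
A ∩ B includes only elements in both sets.
Check each element of A against B:
19 ✗, 22 ✓, 25 ✗, 32 ✓, 38 ✗
A ∩ B = {22, 32}

{22, 32}


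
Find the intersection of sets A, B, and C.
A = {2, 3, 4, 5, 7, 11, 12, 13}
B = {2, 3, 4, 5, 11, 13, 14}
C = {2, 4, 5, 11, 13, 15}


Set A = {2, 3, 4, 5, 7, 11, 12, 13}
Set B = {2, 3, 4, 5, 11, 13, 14}
Set C = {2, 4, 5, 11, 13, 15}
First, A ∩ B = {2, 3, 4, 5, 11, 13}
Then, (A ∩ B) ∩ C = {2, 4, 5, 11, 13}

{2, 4, 5, 11, 13}


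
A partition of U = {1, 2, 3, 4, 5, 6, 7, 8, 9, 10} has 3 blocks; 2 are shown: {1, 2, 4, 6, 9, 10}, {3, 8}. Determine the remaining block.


U = {1, 2, 3, 4, 5, 6, 7, 8, 9, 10}
Shown blocks: {1, 2, 4, 6, 9, 10}, {3, 8}
A partition's blocks are pairwise disjoint and cover U, so the missing block = U \ (union of shown blocks).
Union of shown blocks: {1, 2, 3, 4, 6, 8, 9, 10}
Missing block = U \ (union) = {5, 7}

{5, 7}


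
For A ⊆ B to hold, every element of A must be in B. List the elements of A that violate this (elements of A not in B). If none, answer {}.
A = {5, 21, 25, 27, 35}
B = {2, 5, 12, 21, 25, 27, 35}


Set A = {5, 21, 25, 27, 35}
Set B = {2, 5, 12, 21, 25, 27, 35}
Check each element of A against B:
5 ∈ B, 21 ∈ B, 25 ∈ B, 27 ∈ B, 35 ∈ B
Elements of A not in B: {}

{}


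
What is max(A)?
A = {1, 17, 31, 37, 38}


Set A = {1, 17, 31, 37, 38}
Elements in ascending order: 1, 17, 31, 37, 38
The largest element is 38.

38


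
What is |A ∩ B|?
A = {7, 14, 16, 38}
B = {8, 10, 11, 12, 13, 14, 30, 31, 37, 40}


Set A = {7, 14, 16, 38}
Set B = {8, 10, 11, 12, 13, 14, 30, 31, 37, 40}
A ∩ B = {14}
|A ∩ B| = 1

1


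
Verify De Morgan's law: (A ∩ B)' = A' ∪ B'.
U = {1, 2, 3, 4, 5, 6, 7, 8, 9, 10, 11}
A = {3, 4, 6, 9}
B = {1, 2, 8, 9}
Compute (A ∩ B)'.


U = {1, 2, 3, 4, 5, 6, 7, 8, 9, 10, 11}
A = {3, 4, 6, 9}, B = {1, 2, 8, 9}
A ∩ B = {9}
(A ∩ B)' = U \ (A ∩ B) = {1, 2, 3, 4, 5, 6, 7, 8, 10, 11}
Verification via A' ∪ B': A' = {1, 2, 5, 7, 8, 10, 11}, B' = {3, 4, 5, 6, 7, 10, 11}
A' ∪ B' = {1, 2, 3, 4, 5, 6, 7, 8, 10, 11} ✓

{1, 2, 3, 4, 5, 6, 7, 8, 10, 11}


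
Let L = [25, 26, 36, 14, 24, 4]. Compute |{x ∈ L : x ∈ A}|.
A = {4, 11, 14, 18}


Set A = {4, 11, 14, 18}
Candidates: [25, 26, 36, 14, 24, 4]
Check each candidate:
25 ∉ A, 26 ∉ A, 36 ∉ A, 14 ∈ A, 24 ∉ A, 4 ∈ A
Count of candidates in A: 2

2


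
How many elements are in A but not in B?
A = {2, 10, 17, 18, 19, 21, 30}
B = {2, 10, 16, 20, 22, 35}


Set A = {2, 10, 17, 18, 19, 21, 30}
Set B = {2, 10, 16, 20, 22, 35}
A \ B = {17, 18, 19, 21, 30}
|A \ B| = 5

5


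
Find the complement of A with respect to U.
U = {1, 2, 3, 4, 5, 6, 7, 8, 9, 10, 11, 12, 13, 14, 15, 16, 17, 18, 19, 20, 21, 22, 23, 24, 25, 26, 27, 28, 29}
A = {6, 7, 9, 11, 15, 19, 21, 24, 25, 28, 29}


Universal set U = {1, 2, 3, 4, 5, 6, 7, 8, 9, 10, 11, 12, 13, 14, 15, 16, 17, 18, 19, 20, 21, 22, 23, 24, 25, 26, 27, 28, 29}
Set A = {6, 7, 9, 11, 15, 19, 21, 24, 25, 28, 29}
A' = U \ A = elements in U but not in A
Checking each element of U:
1 (not in A, include), 2 (not in A, include), 3 (not in A, include), 4 (not in A, include), 5 (not in A, include), 6 (in A, exclude), 7 (in A, exclude), 8 (not in A, include), 9 (in A, exclude), 10 (not in A, include), 11 (in A, exclude), 12 (not in A, include), 13 (not in A, include), 14 (not in A, include), 15 (in A, exclude), 16 (not in A, include), 17 (not in A, include), 18 (not in A, include), 19 (in A, exclude), 20 (not in A, include), 21 (in A, exclude), 22 (not in A, include), 23 (not in A, include), 24 (in A, exclude), 25 (in A, exclude), 26 (not in A, include), 27 (not in A, include), 28 (in A, exclude), 29 (in A, exclude)
A' = {1, 2, 3, 4, 5, 8, 10, 12, 13, 14, 16, 17, 18, 20, 22, 23, 26, 27}

{1, 2, 3, 4, 5, 8, 10, 12, 13, 14, 16, 17, 18, 20, 22, 23, 26, 27}


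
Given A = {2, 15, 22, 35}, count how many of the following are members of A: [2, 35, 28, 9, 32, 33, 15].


Set A = {2, 15, 22, 35}
Candidates: [2, 35, 28, 9, 32, 33, 15]
Check each candidate:
2 ∈ A, 35 ∈ A, 28 ∉ A, 9 ∉ A, 32 ∉ A, 33 ∉ A, 15 ∈ A
Count of candidates in A: 3

3


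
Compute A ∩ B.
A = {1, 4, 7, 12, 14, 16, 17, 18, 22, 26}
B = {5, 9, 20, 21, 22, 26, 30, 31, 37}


Set A = {1, 4, 7, 12, 14, 16, 17, 18, 22, 26}
Set B = {5, 9, 20, 21, 22, 26, 30, 31, 37}
A ∩ B includes only elements in both sets.
Check each element of A against B:
1 ✗, 4 ✗, 7 ✗, 12 ✗, 14 ✗, 16 ✗, 17 ✗, 18 ✗, 22 ✓, 26 ✓
A ∩ B = {22, 26}

{22, 26}


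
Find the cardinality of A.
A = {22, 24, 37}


Set A = {22, 24, 37}
Listing elements: 22, 24, 37
Counting: 3 elements
|A| = 3

3


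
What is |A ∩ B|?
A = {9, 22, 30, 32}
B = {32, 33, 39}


Set A = {9, 22, 30, 32}
Set B = {32, 33, 39}
A ∩ B = {32}
|A ∩ B| = 1

1


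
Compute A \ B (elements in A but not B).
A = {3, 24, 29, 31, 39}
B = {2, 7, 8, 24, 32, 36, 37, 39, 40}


Set A = {3, 24, 29, 31, 39}
Set B = {2, 7, 8, 24, 32, 36, 37, 39, 40}
A \ B includes elements in A that are not in B.
Check each element of A:
3 (not in B, keep), 24 (in B, remove), 29 (not in B, keep), 31 (not in B, keep), 39 (in B, remove)
A \ B = {3, 29, 31}

{3, 29, 31}


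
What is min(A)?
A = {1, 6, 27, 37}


Set A = {1, 6, 27, 37}
Elements in ascending order: 1, 6, 27, 37
The smallest element is 1.

1


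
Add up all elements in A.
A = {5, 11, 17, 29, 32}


Set A = {5, 11, 17, 29, 32}
Sum = 5 + 11 + 17 + 29 + 32 = 94

94


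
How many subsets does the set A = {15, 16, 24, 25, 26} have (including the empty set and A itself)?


Set A = {15, 16, 24, 25, 26}
|A| = 5
The power set P(A) contains all subsets of A.
|P(A)| = 2^|A| = 2^5 = 32

32


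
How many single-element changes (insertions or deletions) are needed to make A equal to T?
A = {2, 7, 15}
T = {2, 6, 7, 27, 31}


Set A = {2, 7, 15}
Set T = {2, 6, 7, 27, 31}
Elements to remove from A (in A, not in T): {15} → 1 removals
Elements to add to A (in T, not in A): {6, 27, 31} → 3 additions
Total edits = 1 + 3 = 4

4


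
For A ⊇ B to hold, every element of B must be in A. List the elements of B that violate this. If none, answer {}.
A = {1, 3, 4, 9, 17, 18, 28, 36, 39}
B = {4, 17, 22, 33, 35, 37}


Set A = {1, 3, 4, 9, 17, 18, 28, 36, 39}
Set B = {4, 17, 22, 33, 35, 37}
Check each element of B against A:
4 ∈ A, 17 ∈ A, 22 ∉ A (include), 33 ∉ A (include), 35 ∉ A (include), 37 ∉ A (include)
Elements of B not in A: {22, 33, 35, 37}

{22, 33, 35, 37}


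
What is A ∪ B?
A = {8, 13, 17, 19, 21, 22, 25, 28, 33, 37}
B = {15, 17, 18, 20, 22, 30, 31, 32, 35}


Set A = {8, 13, 17, 19, 21, 22, 25, 28, 33, 37}
Set B = {15, 17, 18, 20, 22, 30, 31, 32, 35}
A ∪ B includes all elements in either set.
Elements from A: {8, 13, 17, 19, 21, 22, 25, 28, 33, 37}
Elements from B not already included: {15, 18, 20, 30, 31, 32, 35}
A ∪ B = {8, 13, 15, 17, 18, 19, 20, 21, 22, 25, 28, 30, 31, 32, 33, 35, 37}

{8, 13, 15, 17, 18, 19, 20, 21, 22, 25, 28, 30, 31, 32, 33, 35, 37}


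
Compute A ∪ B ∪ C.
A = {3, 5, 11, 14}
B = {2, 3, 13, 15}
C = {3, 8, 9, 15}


Set A = {3, 5, 11, 14}
Set B = {2, 3, 13, 15}
Set C = {3, 8, 9, 15}
First, A ∪ B = {2, 3, 5, 11, 13, 14, 15}
Then, (A ∪ B) ∪ C = {2, 3, 5, 8, 9, 11, 13, 14, 15}

{2, 3, 5, 8, 9, 11, 13, 14, 15}


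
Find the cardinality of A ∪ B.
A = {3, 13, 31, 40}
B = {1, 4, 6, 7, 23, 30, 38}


Set A = {3, 13, 31, 40}, |A| = 4
Set B = {1, 4, 6, 7, 23, 30, 38}, |B| = 7
A ∩ B = {}, |A ∩ B| = 0
|A ∪ B| = |A| + |B| - |A ∩ B| = 4 + 7 - 0 = 11

11


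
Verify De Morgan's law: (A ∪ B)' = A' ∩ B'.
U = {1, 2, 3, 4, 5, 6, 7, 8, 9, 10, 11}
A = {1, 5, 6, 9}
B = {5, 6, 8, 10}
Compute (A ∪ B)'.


U = {1, 2, 3, 4, 5, 6, 7, 8, 9, 10, 11}
A = {1, 5, 6, 9}, B = {5, 6, 8, 10}
A ∪ B = {1, 5, 6, 8, 9, 10}
(A ∪ B)' = U \ (A ∪ B) = {2, 3, 4, 7, 11}
Verification via A' ∩ B': A' = {2, 3, 4, 7, 8, 10, 11}, B' = {1, 2, 3, 4, 7, 9, 11}
A' ∩ B' = {2, 3, 4, 7, 11} ✓

{2, 3, 4, 7, 11}


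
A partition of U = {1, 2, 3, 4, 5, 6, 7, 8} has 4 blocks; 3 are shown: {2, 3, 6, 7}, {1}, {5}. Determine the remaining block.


U = {1, 2, 3, 4, 5, 6, 7, 8}
Shown blocks: {2, 3, 6, 7}, {1}, {5}
A partition's blocks are pairwise disjoint and cover U, so the missing block = U \ (union of shown blocks).
Union of shown blocks: {1, 2, 3, 5, 6, 7}
Missing block = U \ (union) = {4, 8}

{4, 8}


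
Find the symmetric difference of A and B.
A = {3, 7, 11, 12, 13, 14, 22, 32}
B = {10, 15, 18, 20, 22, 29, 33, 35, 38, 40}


Set A = {3, 7, 11, 12, 13, 14, 22, 32}
Set B = {10, 15, 18, 20, 22, 29, 33, 35, 38, 40}
A △ B = (A \ B) ∪ (B \ A)
Elements in A but not B: {3, 7, 11, 12, 13, 14, 32}
Elements in B but not A: {10, 15, 18, 20, 29, 33, 35, 38, 40}
A △ B = {3, 7, 10, 11, 12, 13, 14, 15, 18, 20, 29, 32, 33, 35, 38, 40}

{3, 7, 10, 11, 12, 13, 14, 15, 18, 20, 29, 32, 33, 35, 38, 40}


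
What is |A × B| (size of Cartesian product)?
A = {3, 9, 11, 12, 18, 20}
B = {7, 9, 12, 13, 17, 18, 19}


Set A = {3, 9, 11, 12, 18, 20} has 6 elements.
Set B = {7, 9, 12, 13, 17, 18, 19} has 7 elements.
|A × B| = |A| × |B| = 6 × 7 = 42

42


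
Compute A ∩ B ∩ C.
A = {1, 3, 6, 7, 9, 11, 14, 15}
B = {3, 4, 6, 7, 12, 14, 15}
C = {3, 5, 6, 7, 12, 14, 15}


Set A = {1, 3, 6, 7, 9, 11, 14, 15}
Set B = {3, 4, 6, 7, 12, 14, 15}
Set C = {3, 5, 6, 7, 12, 14, 15}
First, A ∩ B = {3, 6, 7, 14, 15}
Then, (A ∩ B) ∩ C = {3, 6, 7, 14, 15}

{3, 6, 7, 14, 15}


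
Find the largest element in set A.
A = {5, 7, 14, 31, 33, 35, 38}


Set A = {5, 7, 14, 31, 33, 35, 38}
Elements in ascending order: 5, 7, 14, 31, 33, 35, 38
The largest element is 38.

38


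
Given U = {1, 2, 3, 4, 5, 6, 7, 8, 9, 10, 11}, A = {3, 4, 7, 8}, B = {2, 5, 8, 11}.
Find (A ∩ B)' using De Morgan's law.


U = {1, 2, 3, 4, 5, 6, 7, 8, 9, 10, 11}
A = {3, 4, 7, 8}, B = {2, 5, 8, 11}
A ∩ B = {8}
(A ∩ B)' = U \ (A ∩ B) = {1, 2, 3, 4, 5, 6, 7, 9, 10, 11}
Verification via A' ∪ B': A' = {1, 2, 5, 6, 9, 10, 11}, B' = {1, 3, 4, 6, 7, 9, 10}
A' ∪ B' = {1, 2, 3, 4, 5, 6, 7, 9, 10, 11} ✓

{1, 2, 3, 4, 5, 6, 7, 9, 10, 11}


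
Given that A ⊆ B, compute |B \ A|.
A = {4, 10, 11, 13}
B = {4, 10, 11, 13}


Set A = {4, 10, 11, 13}, |A| = 4
Set B = {4, 10, 11, 13}, |B| = 4
Since A ⊆ B: B \ A = {}
|B| - |A| = 4 - 4 = 0

0


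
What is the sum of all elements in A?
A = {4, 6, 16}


Set A = {4, 6, 16}
Sum = 4 + 6 + 16 = 26

26


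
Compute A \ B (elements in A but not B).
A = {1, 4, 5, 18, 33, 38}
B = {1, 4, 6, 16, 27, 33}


Set A = {1, 4, 5, 18, 33, 38}
Set B = {1, 4, 6, 16, 27, 33}
A \ B includes elements in A that are not in B.
Check each element of A:
1 (in B, remove), 4 (in B, remove), 5 (not in B, keep), 18 (not in B, keep), 33 (in B, remove), 38 (not in B, keep)
A \ B = {5, 18, 38}

{5, 18, 38}


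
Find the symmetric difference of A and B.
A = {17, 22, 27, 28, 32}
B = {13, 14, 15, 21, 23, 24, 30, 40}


Set A = {17, 22, 27, 28, 32}
Set B = {13, 14, 15, 21, 23, 24, 30, 40}
A △ B = (A \ B) ∪ (B \ A)
Elements in A but not B: {17, 22, 27, 28, 32}
Elements in B but not A: {13, 14, 15, 21, 23, 24, 30, 40}
A △ B = {13, 14, 15, 17, 21, 22, 23, 24, 27, 28, 30, 32, 40}

{13, 14, 15, 17, 21, 22, 23, 24, 27, 28, 30, 32, 40}


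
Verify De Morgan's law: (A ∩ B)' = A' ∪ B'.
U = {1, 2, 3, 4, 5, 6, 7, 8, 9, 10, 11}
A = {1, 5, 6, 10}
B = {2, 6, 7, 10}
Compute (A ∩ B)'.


U = {1, 2, 3, 4, 5, 6, 7, 8, 9, 10, 11}
A = {1, 5, 6, 10}, B = {2, 6, 7, 10}
A ∩ B = {6, 10}
(A ∩ B)' = U \ (A ∩ B) = {1, 2, 3, 4, 5, 7, 8, 9, 11}
Verification via A' ∪ B': A' = {2, 3, 4, 7, 8, 9, 11}, B' = {1, 3, 4, 5, 8, 9, 11}
A' ∪ B' = {1, 2, 3, 4, 5, 7, 8, 9, 11} ✓

{1, 2, 3, 4, 5, 7, 8, 9, 11}


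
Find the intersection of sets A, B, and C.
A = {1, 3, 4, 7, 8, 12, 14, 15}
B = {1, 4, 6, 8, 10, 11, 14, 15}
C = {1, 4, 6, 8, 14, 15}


Set A = {1, 3, 4, 7, 8, 12, 14, 15}
Set B = {1, 4, 6, 8, 10, 11, 14, 15}
Set C = {1, 4, 6, 8, 14, 15}
First, A ∩ B = {1, 4, 8, 14, 15}
Then, (A ∩ B) ∩ C = {1, 4, 8, 14, 15}

{1, 4, 8, 14, 15}


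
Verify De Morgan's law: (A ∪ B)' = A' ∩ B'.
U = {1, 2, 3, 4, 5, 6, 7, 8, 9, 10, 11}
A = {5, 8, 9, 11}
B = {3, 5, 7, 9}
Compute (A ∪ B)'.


U = {1, 2, 3, 4, 5, 6, 7, 8, 9, 10, 11}
A = {5, 8, 9, 11}, B = {3, 5, 7, 9}
A ∪ B = {3, 5, 7, 8, 9, 11}
(A ∪ B)' = U \ (A ∪ B) = {1, 2, 4, 6, 10}
Verification via A' ∩ B': A' = {1, 2, 3, 4, 6, 7, 10}, B' = {1, 2, 4, 6, 8, 10, 11}
A' ∩ B' = {1, 2, 4, 6, 10} ✓

{1, 2, 4, 6, 10}


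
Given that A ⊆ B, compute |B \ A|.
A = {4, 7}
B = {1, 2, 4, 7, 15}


Set A = {4, 7}, |A| = 2
Set B = {1, 2, 4, 7, 15}, |B| = 5
Since A ⊆ B: B \ A = {1, 2, 15}
|B| - |A| = 5 - 2 = 3

3


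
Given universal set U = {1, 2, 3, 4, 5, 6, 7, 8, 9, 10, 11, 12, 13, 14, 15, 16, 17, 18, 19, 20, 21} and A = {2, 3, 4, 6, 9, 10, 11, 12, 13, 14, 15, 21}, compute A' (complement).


Universal set U = {1, 2, 3, 4, 5, 6, 7, 8, 9, 10, 11, 12, 13, 14, 15, 16, 17, 18, 19, 20, 21}
Set A = {2, 3, 4, 6, 9, 10, 11, 12, 13, 14, 15, 21}
A' = U \ A = elements in U but not in A
Checking each element of U:
1 (not in A, include), 2 (in A, exclude), 3 (in A, exclude), 4 (in A, exclude), 5 (not in A, include), 6 (in A, exclude), 7 (not in A, include), 8 (not in A, include), 9 (in A, exclude), 10 (in A, exclude), 11 (in A, exclude), 12 (in A, exclude), 13 (in A, exclude), 14 (in A, exclude), 15 (in A, exclude), 16 (not in A, include), 17 (not in A, include), 18 (not in A, include), 19 (not in A, include), 20 (not in A, include), 21 (in A, exclude)
A' = {1, 5, 7, 8, 16, 17, 18, 19, 20}

{1, 5, 7, 8, 16, 17, 18, 19, 20}


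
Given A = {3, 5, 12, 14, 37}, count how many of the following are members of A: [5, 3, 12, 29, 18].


Set A = {3, 5, 12, 14, 37}
Candidates: [5, 3, 12, 29, 18]
Check each candidate:
5 ∈ A, 3 ∈ A, 12 ∈ A, 29 ∉ A, 18 ∉ A
Count of candidates in A: 3

3


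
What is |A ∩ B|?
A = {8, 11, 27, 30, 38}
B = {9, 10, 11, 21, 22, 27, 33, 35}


Set A = {8, 11, 27, 30, 38}
Set B = {9, 10, 11, 21, 22, 27, 33, 35}
A ∩ B = {11, 27}
|A ∩ B| = 2

2


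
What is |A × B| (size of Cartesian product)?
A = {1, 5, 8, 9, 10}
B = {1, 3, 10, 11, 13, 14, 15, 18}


Set A = {1, 5, 8, 9, 10} has 5 elements.
Set B = {1, 3, 10, 11, 13, 14, 15, 18} has 8 elements.
|A × B| = |A| × |B| = 5 × 8 = 40

40


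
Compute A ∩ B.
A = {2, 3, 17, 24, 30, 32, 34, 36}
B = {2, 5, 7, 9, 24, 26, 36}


Set A = {2, 3, 17, 24, 30, 32, 34, 36}
Set B = {2, 5, 7, 9, 24, 26, 36}
A ∩ B includes only elements in both sets.
Check each element of A against B:
2 ✓, 3 ✗, 17 ✗, 24 ✓, 30 ✗, 32 ✗, 34 ✗, 36 ✓
A ∩ B = {2, 24, 36}

{2, 24, 36}


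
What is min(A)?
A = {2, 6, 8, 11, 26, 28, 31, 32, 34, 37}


Set A = {2, 6, 8, 11, 26, 28, 31, 32, 34, 37}
Elements in ascending order: 2, 6, 8, 11, 26, 28, 31, 32, 34, 37
The smallest element is 2.

2


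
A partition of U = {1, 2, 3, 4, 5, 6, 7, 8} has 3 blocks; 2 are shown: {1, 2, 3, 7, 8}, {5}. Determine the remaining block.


U = {1, 2, 3, 4, 5, 6, 7, 8}
Shown blocks: {1, 2, 3, 7, 8}, {5}
A partition's blocks are pairwise disjoint and cover U, so the missing block = U \ (union of shown blocks).
Union of shown blocks: {1, 2, 3, 5, 7, 8}
Missing block = U \ (union) = {4, 6}

{4, 6}


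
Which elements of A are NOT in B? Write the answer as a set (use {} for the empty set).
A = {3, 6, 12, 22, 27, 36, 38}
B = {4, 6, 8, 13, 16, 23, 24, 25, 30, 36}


Set A = {3, 6, 12, 22, 27, 36, 38}
Set B = {4, 6, 8, 13, 16, 23, 24, 25, 30, 36}
Check each element of A against B:
3 ∉ B (include), 6 ∈ B, 12 ∉ B (include), 22 ∉ B (include), 27 ∉ B (include), 36 ∈ B, 38 ∉ B (include)
Elements of A not in B: {3, 12, 22, 27, 38}

{3, 12, 22, 27, 38}


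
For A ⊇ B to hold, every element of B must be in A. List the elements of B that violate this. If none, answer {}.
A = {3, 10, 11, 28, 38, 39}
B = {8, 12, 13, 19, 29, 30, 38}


Set A = {3, 10, 11, 28, 38, 39}
Set B = {8, 12, 13, 19, 29, 30, 38}
Check each element of B against A:
8 ∉ A (include), 12 ∉ A (include), 13 ∉ A (include), 19 ∉ A (include), 29 ∉ A (include), 30 ∉ A (include), 38 ∈ A
Elements of B not in A: {8, 12, 13, 19, 29, 30}

{8, 12, 13, 19, 29, 30}


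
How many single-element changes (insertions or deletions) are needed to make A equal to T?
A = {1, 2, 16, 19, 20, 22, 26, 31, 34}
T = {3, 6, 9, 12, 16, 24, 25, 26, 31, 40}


Set A = {1, 2, 16, 19, 20, 22, 26, 31, 34}
Set T = {3, 6, 9, 12, 16, 24, 25, 26, 31, 40}
Elements to remove from A (in A, not in T): {1, 2, 19, 20, 22, 34} → 6 removals
Elements to add to A (in T, not in A): {3, 6, 9, 12, 24, 25, 40} → 7 additions
Total edits = 6 + 7 = 13

13


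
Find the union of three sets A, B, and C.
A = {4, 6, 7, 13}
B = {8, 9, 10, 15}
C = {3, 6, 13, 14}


Set A = {4, 6, 7, 13}
Set B = {8, 9, 10, 15}
Set C = {3, 6, 13, 14}
First, A ∪ B = {4, 6, 7, 8, 9, 10, 13, 15}
Then, (A ∪ B) ∪ C = {3, 4, 6, 7, 8, 9, 10, 13, 14, 15}

{3, 4, 6, 7, 8, 9, 10, 13, 14, 15}


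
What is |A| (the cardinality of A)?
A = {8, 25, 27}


Set A = {8, 25, 27}
Listing elements: 8, 25, 27
Counting: 3 elements
|A| = 3

3


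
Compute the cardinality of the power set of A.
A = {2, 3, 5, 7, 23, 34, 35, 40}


Set A = {2, 3, 5, 7, 23, 34, 35, 40}
|A| = 8
The power set P(A) contains all subsets of A.
|P(A)| = 2^|A| = 2^8 = 256

256


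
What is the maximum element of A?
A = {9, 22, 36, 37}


Set A = {9, 22, 36, 37}
Elements in ascending order: 9, 22, 36, 37
The largest element is 37.

37


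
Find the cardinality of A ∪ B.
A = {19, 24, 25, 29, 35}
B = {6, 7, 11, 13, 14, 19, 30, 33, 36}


Set A = {19, 24, 25, 29, 35}, |A| = 5
Set B = {6, 7, 11, 13, 14, 19, 30, 33, 36}, |B| = 9
A ∩ B = {19}, |A ∩ B| = 1
|A ∪ B| = |A| + |B| - |A ∩ B| = 5 + 9 - 1 = 13

13


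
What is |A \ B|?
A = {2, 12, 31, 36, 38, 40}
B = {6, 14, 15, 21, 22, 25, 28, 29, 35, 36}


Set A = {2, 12, 31, 36, 38, 40}
Set B = {6, 14, 15, 21, 22, 25, 28, 29, 35, 36}
A \ B = {2, 12, 31, 38, 40}
|A \ B| = 5

5


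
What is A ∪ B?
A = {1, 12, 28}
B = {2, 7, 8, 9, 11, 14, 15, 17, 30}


Set A = {1, 12, 28}
Set B = {2, 7, 8, 9, 11, 14, 15, 17, 30}
A ∪ B includes all elements in either set.
Elements from A: {1, 12, 28}
Elements from B not already included: {2, 7, 8, 9, 11, 14, 15, 17, 30}
A ∪ B = {1, 2, 7, 8, 9, 11, 12, 14, 15, 17, 28, 30}

{1, 2, 7, 8, 9, 11, 12, 14, 15, 17, 28, 30}
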